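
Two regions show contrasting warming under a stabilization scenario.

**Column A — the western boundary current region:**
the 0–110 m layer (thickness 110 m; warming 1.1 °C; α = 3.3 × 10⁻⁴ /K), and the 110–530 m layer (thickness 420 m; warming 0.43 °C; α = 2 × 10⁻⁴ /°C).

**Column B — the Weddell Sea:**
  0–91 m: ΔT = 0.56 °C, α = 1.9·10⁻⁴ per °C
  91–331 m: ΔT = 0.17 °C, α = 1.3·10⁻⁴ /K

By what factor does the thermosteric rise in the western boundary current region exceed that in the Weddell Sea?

a factor of 5.1

A 110 × 3.3×10⁻⁴ × 1.1 = 0.03993 m
A Layer 2: 0.43 × 2×10⁻⁴ × 420 = 0.03612 m
A total: 0.07605 m
B 0–91 m: 1.9×10⁻⁴ × 0.56 × 91 = 0.0096824 m
B 0.17 × 1.3×10⁻⁴ × 240 = 0.005304 m
B total: 0.0149864 m
Ratio: 0.07605 / 0.0149864 ≈ 5.075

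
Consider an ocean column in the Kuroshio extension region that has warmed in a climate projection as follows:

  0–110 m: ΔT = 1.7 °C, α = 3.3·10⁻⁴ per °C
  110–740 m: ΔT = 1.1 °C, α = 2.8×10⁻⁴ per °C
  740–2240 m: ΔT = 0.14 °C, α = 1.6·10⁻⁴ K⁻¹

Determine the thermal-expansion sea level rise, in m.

0.289 m

Layer 1: 1.7 × 3.3×10⁻⁴ × 110 = 0.06171 m
1.1 × 2.8×10⁻⁴ × 630 = 0.19404 m
740–2240 m: 1.6×10⁻⁴ × 1500 × 0.14 = 0.03360 m
Δh = 0.06171 + 0.19404 + 0.03360 = 0.28935 m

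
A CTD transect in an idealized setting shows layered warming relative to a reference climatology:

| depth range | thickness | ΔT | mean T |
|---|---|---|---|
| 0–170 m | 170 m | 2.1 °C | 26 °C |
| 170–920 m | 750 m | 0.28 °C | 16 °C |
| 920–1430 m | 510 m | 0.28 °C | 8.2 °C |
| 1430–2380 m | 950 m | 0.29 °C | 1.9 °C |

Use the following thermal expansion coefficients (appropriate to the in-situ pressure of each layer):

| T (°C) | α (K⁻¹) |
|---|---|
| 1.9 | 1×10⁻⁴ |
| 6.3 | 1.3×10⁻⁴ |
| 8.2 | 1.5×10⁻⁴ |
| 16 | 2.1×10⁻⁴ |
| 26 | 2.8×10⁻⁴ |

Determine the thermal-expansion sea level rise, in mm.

Layer 1 at 26 °C → α = 2.8×10⁻⁴ K⁻¹
Layer 2 at 16 °C → α = 2.1×10⁻⁴ K⁻¹
Layer 3 at 8.2 °C → α = 1.5×10⁻⁴ K⁻¹
Layer 4 at 1.9 °C → α = 1×10⁻⁴ K⁻¹
2.1 × 2.8×10⁻⁴ × 170 = 0.09996 m
2.1×10⁻⁴ × 0.28 × 750 = 0.04410 m
Layer 3: 1.5×10⁻⁴ × 510 × 0.28 = 0.02142 m
950 × 1×10⁻⁴ × 0.29 = 0.02755 m
Δh = 0.09996 + 0.04410 + 0.02142 + 0.02755 = 0.19303 m

190 mm of thermosteric rise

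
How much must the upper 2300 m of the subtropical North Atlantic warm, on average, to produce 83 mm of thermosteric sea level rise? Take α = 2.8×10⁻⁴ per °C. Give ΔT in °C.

ΔT = Δh/(αH) = 0.083 / (2.8×10⁻⁴ × 2300) ≈ 0.1289 °C

ΔT ≈ 0.13 °C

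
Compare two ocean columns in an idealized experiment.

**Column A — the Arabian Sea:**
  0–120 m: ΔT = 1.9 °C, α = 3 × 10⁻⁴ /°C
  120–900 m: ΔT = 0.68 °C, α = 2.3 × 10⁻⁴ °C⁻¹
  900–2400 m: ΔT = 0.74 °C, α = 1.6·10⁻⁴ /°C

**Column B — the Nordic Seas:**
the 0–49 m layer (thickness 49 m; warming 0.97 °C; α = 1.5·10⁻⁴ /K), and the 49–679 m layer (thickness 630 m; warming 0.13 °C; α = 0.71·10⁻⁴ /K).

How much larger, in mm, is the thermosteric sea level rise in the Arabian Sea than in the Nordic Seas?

360 mm

A Layer 1: 1.9 × 3×10⁻⁴ × 120 = 0.06840 m
A Layer 2: 0.68 × 2.3×10⁻⁴ × 780 = 0.121992 m
A Layer 3: 1.6×10⁻⁴ × 0.74 × 1500 = 0.17760 m
A total: 0.367992 m
B 0.97 × 49 × 1.5×10⁻⁴ = 0.0071295 m
B 630 × 0.13 × 0.71×10⁻⁴ = 0.0058149 m
B total: 0.0129444 m
Difference: 0.367992 − 0.0129444 = 0.3550476 m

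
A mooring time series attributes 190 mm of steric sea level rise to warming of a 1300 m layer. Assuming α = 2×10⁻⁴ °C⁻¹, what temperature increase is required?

ΔT ≈ 0.731 °C

ΔT = Δh/(αH) = 0.19 / (2×10⁻⁴ × 1300) ≈ 0.7308 °C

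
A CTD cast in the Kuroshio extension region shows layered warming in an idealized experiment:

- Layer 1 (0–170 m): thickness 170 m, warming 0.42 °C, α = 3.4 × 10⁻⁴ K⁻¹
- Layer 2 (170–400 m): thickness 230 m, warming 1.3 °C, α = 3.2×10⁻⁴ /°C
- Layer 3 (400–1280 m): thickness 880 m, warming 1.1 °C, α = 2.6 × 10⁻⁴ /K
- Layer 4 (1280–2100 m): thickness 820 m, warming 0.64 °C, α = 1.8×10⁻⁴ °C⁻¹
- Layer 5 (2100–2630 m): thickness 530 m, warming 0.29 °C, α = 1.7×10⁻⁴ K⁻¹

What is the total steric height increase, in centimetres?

Δh ≈ 49 cm

3.4×10⁻⁴ × 0.42 × 170 = 0.024276 m
170–400 m: 230 × 3.2×10⁻⁴ × 1.3 = 0.09568 m
400–1280 m: 2.6×10⁻⁴ × 880 × 1.1 = 0.25168 m
Layer 4: 820 × 1.8×10⁻⁴ × 0.64 = 0.094464 m
2100–2630 m: 1.7×10⁻⁴ × 0.29 × 530 = 0.026129 m
Δh = 0.024276 + 0.09568 + 0.25168 + 0.094464 + 0.026129 = 0.492229 m ≈ 49 cm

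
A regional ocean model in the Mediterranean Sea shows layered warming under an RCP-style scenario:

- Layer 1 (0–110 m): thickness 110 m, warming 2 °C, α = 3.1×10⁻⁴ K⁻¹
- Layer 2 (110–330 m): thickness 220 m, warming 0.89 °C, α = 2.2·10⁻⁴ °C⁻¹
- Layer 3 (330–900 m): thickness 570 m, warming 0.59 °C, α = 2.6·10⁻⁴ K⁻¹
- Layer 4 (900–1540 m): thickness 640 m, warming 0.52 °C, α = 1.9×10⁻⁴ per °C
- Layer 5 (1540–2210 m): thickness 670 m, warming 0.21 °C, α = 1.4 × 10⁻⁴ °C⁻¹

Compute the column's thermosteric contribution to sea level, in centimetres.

about 28 cm

110 × 3.1×10⁻⁴ × 2 = 0.06820 m
0.89 × 220 × 2.2×10⁻⁴ = 0.043076 m
2.6×10⁻⁴ × 0.59 × 570 = 0.087438 m
Layer 4: 1.9×10⁻⁴ × 0.52 × 640 = 0.063232 m
1.4×10⁻⁴ × 0.21 × 670 = 0.019698 m
Δh = 0.06820 + 0.043076 + 0.087438 + 0.063232 + 0.019698 = 0.281644 m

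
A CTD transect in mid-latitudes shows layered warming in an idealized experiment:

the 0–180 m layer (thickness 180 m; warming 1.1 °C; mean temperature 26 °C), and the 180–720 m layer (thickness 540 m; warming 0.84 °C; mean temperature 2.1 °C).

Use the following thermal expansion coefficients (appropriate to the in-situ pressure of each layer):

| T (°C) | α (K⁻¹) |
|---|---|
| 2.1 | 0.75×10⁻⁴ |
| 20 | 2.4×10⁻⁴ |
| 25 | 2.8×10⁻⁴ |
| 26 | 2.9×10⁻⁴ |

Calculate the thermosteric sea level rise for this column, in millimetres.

Layer 1 at 26 °C → α = 2.9×10⁻⁴ K⁻¹
Layer 2 at 2.1 °C → α = 0.75×10⁻⁴ K⁻¹
1.1 × 180 × 2.9×10⁻⁴ = 0.05742 m
180–720 m: 540 × 0.75×10⁻⁴ × 0.84 = 0.03402 m
Δh = 0.05742 + 0.03402 = 0.09144 m

Δh = 91.4 mm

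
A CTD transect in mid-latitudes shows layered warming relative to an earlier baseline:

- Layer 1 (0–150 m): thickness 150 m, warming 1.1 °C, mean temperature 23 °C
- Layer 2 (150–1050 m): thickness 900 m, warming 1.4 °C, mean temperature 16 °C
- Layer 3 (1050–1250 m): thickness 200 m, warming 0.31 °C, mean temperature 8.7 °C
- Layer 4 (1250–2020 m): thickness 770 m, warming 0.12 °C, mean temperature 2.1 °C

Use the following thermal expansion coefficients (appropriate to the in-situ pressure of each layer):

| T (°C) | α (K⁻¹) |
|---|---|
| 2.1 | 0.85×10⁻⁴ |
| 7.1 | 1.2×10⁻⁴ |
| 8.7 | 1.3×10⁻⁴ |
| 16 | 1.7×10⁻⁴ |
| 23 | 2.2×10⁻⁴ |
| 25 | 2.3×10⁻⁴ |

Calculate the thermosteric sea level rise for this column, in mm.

Δh ≈ 266 mm

Layer 1 at 23 °C → α = 2.2×10⁻⁴ K⁻¹
Layer 2 at 16 °C → α = 1.7×10⁻⁴ K⁻¹
Layer 3 at 8.7 °C → α = 1.3×10⁻⁴ K⁻¹
Layer 4 at 2.1 °C → α = 0.85×10⁻⁴ K⁻¹
0–150 m: 1.1 × 150 × 2.2×10⁻⁴ = 0.03630 m
150–1050 m: 900 × 1.4 × 1.7×10⁻⁴ = 0.21420 m
Layer 3: 200 × 1.3×10⁻⁴ × 0.31 = 0.00806 m
Layer 4: 0.85×10⁻⁴ × 770 × 0.12 = 0.007854 m
Δh = 0.03630 + 0.21420 + 0.00806 + 0.007854 = 0.266414 m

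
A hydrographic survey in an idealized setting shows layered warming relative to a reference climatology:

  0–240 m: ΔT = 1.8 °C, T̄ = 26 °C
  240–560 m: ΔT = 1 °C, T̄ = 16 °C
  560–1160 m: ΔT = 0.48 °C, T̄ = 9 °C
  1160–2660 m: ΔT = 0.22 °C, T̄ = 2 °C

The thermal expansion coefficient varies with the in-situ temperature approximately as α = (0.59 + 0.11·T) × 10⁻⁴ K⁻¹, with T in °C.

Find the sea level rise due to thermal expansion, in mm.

296 mm of thermosteric rise

Layer 1: α = (0.59 + 0.11×26)×10⁻⁴ = 3.45×10⁻⁴ K⁻¹
Layer 2: α = (0.59 + 0.11×16)×10⁻⁴ = 2.35×10⁻⁴ K⁻¹
Layer 3: α = (0.59 + 0.11×9)×10⁻⁴ = 1.58×10⁻⁴ K⁻¹
Layer 4: α = (0.59 + 0.11×2)×10⁻⁴ = 0.81×10⁻⁴ K⁻¹
0–240 m: 240 × 3.45×10⁻⁴ × 1.8 = 0.14904 m
240–560 m: 320 × 1 × 2.35×10⁻⁴ = 0.07520 m
1.58×10⁻⁴ × 0.48 × 600 = 0.045504 m
1160–2660 m: 0.81×10⁻⁴ × 1500 × 0.22 = 0.02673 m
Δh = 0.14904 + 0.07520 + 0.045504 + 0.02673 = 0.296474 m ≈ 296 mm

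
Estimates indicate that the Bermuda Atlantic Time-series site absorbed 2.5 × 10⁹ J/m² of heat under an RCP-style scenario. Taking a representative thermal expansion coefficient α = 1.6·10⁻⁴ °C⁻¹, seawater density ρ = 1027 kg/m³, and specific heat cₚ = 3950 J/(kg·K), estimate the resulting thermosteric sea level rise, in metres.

Δh = 0.0986 m

Δh = αQ/(ρcₚ) = 1.6×10⁻⁴ × 2.5×10⁹ / (1027 × 3950) ≈ 0.098604 m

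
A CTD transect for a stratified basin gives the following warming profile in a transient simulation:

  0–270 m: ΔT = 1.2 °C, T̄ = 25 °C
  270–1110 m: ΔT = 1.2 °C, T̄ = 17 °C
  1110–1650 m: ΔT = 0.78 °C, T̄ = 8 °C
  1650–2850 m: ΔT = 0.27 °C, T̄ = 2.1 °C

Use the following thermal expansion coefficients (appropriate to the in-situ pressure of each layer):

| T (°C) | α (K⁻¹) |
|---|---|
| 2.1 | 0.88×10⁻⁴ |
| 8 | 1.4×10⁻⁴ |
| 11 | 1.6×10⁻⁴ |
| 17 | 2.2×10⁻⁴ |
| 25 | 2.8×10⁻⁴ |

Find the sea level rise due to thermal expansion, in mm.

Layer 1 at 25 °C → α = 2.8×10⁻⁴ K⁻¹
Layer 2 at 17 °C → α = 2.2×10⁻⁴ K⁻¹
Layer 3 at 8 °C → α = 1.4×10⁻⁴ K⁻¹
Layer 4 at 2.1 °C → α = 0.88×10⁻⁴ K⁻¹
0–270 m: 1.2 × 2.8×10⁻⁴ × 270 = 0.09072 m
270–1110 m: 2.2×10⁻⁴ × 840 × 1.2 = 0.22176 m
Layer 3: 540 × 1.4×10⁻⁴ × 0.78 = 0.058968 m
0.88×10⁻⁴ × 1200 × 0.27 = 0.028512 m
Δh = 0.09072 + 0.22176 + 0.058968 + 0.028512 = 0.39996 m ≈ 400 mm

Δh ≈ 400 mm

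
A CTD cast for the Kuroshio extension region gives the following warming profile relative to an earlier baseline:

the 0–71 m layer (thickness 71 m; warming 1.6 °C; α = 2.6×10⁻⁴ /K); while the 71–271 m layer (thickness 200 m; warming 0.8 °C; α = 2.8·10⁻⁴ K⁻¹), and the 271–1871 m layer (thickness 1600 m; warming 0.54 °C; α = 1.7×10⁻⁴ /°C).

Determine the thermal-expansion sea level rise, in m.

about 0.22 m

Layer 1: 71 × 2.6×10⁻⁴ × 1.6 = 0.029536 m
Layer 2: 200 × 0.8 × 2.8×10⁻⁴ = 0.04480 m
Layer 3: 0.54 × 1.7×10⁻⁴ × 1600 = 0.14688 m
Δh = 0.029536 + 0.04480 + 0.14688 = 0.221216 m ≈ 0.22 m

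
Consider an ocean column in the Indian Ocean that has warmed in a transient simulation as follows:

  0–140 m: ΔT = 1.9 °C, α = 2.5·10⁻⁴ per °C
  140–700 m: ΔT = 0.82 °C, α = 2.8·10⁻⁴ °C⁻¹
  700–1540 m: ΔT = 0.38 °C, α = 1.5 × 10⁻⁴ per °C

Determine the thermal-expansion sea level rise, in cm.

0–140 m: 140 × 2.5×10⁻⁴ × 1.9 = 0.06650 m
560 × 0.82 × 2.8×10⁻⁴ = 0.128576 m
1.5×10⁻⁴ × 840 × 0.38 = 0.04788 m
Δh = 0.06650 + 0.128576 + 0.04788 = 0.242956 m

24.3 cm of thermosteric rise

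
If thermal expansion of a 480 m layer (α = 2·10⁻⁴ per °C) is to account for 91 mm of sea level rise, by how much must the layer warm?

ΔT = Δh/(αH) = 0.091 / (2×10⁻⁴ × 480) ≈ 0.9479 °C

about 0.95 °C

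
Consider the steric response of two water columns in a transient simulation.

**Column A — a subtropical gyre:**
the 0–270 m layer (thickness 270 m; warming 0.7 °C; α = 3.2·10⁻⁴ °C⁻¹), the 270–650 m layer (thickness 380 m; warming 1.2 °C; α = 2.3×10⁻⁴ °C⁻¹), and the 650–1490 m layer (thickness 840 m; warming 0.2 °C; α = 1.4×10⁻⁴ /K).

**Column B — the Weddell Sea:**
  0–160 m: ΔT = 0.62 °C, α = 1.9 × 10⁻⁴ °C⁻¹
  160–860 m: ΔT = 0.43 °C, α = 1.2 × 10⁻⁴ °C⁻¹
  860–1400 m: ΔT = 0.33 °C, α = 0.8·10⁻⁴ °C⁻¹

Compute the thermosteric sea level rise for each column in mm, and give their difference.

A 270 × 0.7 × 3.2×10⁻⁴ = 0.06048 m
A Layer 2: 2.3×10⁻⁴ × 1.2 × 380 = 0.10488 m
A Layer 3: 840 × 1.4×10⁻⁴ × 0.2 = 0.02352 m
A total: 0.18888 m
B 0.62 × 160 × 1.9×10⁻⁴ = 0.018848 m
B 0.43 × 700 × 1.2×10⁻⁴ = 0.03612 m
B 860–1400 m: 0.8×10⁻⁴ × 540 × 0.33 = 0.014256 m
B total: 0.069224 m
Difference: 0.18888 − 0.069224 = 0.119656 m

A: 190 mm; B: 69 mm; difference 120 mm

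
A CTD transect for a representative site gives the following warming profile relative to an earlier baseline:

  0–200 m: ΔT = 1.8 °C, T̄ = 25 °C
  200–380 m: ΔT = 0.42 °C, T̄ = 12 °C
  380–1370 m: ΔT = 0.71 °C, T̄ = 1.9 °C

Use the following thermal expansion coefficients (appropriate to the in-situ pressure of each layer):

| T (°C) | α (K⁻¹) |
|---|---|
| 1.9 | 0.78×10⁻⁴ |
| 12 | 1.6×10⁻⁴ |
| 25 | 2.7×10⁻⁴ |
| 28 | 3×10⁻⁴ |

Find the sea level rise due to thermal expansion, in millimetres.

160 mm

Layer 1 at 25 °C → α = 2.7×10⁻⁴ K⁻¹
Layer 2 at 12 °C → α = 1.6×10⁻⁴ K⁻¹
Layer 3 at 1.9 °C → α = 0.78×10⁻⁴ K⁻¹
Layer 1: 2.7×10⁻⁴ × 200 × 1.8 = 0.09720 m
1.6×10⁻⁴ × 0.42 × 180 = 0.012096 m
Layer 3: 990 × 0.78×10⁻⁴ × 0.71 = 0.0548262 m
Δh = 0.09720 + 0.012096 + 0.0548262 = 0.1641222 m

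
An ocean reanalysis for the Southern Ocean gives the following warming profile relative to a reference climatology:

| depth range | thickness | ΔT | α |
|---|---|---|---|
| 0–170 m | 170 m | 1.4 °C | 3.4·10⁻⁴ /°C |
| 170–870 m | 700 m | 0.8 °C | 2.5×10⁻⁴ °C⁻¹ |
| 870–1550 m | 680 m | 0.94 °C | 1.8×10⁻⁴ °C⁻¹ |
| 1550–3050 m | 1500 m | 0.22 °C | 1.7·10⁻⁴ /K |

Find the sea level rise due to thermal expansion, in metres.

Layer 1: 170 × 1.4 × 3.4×10⁻⁴ = 0.08092 m
Layer 2: 0.8 × 2.5×10⁻⁴ × 700 = 0.14000 m
Layer 3: 1.8×10⁻⁴ × 680 × 0.94 = 0.115056 m
1.7×10⁻⁴ × 0.22 × 1500 = 0.05610 m
Δh = 0.08092 + 0.14000 + 0.115056 + 0.05610 = 0.392076 m ≈ 0.392 m

0.392 m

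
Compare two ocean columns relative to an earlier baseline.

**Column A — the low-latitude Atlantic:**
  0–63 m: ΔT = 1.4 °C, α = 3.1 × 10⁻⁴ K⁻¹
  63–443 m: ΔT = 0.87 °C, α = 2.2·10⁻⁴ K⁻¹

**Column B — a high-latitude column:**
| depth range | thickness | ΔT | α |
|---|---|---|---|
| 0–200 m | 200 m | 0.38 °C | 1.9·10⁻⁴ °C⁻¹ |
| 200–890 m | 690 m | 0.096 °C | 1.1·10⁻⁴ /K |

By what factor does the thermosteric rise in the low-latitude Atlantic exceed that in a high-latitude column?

A 3.1×10⁻⁴ × 1.4 × 63 = 0.027342 m
A 63–443 m: 380 × 0.87 × 2.2×10⁻⁴ = 0.072732 m
A total: 0.100074 m
B Layer 1: 200 × 1.9×10⁻⁴ × 0.38 = 0.01444 m
B 200–890 m: 0.096 × 1.1×10⁻⁴ × 690 = 0.0072864 m
B total: 0.0217264 m
Ratio: 0.100074 / 0.0217264 ≈ 4.606

4.61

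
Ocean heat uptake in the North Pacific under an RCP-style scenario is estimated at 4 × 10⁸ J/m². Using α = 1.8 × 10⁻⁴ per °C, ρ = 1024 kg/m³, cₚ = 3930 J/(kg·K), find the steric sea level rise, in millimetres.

Δh = 17.9 mm

Δh = αQ/(ρcₚ) = 1.8×10⁻⁴ × 4×10⁸ / (1024 × 3930) ≈ 0.017891 m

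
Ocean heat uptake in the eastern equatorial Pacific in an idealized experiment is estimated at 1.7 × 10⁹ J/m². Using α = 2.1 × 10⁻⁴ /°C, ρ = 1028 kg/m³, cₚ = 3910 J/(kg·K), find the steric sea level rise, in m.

Δh = 0.0888 m

Δh = αQ/(ρcₚ) = 2.1×10⁻⁴ × 1.7×10⁹ / (1028 × 3910) ≈ 0.088817 m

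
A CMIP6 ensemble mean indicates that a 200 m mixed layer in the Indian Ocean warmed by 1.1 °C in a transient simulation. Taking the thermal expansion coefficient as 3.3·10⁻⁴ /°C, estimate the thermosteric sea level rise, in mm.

73 mm

Δh = αΔT·H = 3.3×10⁻⁴ × 1.1 × 200 = 0.07260 m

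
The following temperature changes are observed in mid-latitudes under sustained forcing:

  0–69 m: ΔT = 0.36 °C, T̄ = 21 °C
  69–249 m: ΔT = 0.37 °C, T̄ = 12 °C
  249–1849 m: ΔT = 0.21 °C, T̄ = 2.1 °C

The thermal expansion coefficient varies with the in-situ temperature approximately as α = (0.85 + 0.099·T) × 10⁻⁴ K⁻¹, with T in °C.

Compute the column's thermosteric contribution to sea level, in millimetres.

56 mm of thermosteric rise

Layer 1: α = (0.85 + 0.099×21)×10⁻⁴ = 2.929×10⁻⁴ K⁻¹
Layer 2: α = (0.85 + 0.099×12)×10⁻⁴ = 2.038×10⁻⁴ K⁻¹
Layer 3: α = (0.85 + 0.099×2.1)×10⁻⁴ = 1.0579×10⁻⁴ K⁻¹
2.929×10⁻⁴ × 0.36 × 69 = 0.007275636 m
Layer 2: 180 × 0.37 × 2.038×10⁻⁴ = 0.01357308 m
1600 × 0.21 × 1.0579×10⁻⁴ = 0.03554544 m
Δh = 0.007275636 + 0.01357308 + 0.03554544 = 0.056394156 m ≈ 56 mm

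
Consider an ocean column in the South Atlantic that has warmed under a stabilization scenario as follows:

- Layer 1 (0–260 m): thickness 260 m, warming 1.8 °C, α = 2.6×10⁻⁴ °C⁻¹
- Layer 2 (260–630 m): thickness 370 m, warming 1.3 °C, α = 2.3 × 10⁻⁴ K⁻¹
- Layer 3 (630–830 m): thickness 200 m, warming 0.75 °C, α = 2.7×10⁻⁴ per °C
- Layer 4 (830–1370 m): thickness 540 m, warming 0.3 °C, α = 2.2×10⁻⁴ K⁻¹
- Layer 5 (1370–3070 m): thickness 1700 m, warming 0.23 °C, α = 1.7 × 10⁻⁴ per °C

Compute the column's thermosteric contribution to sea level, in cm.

37.5 cm of thermosteric rise

Layer 1: 2.6×10⁻⁴ × 1.8 × 260 = 0.12168 m
260–630 m: 2.3×10⁻⁴ × 1.3 × 370 = 0.11063 m
Layer 3: 200 × 0.75 × 2.7×10⁻⁴ = 0.04050 m
830–1370 m: 540 × 2.2×10⁻⁴ × 0.3 = 0.03564 m
Layer 5: 0.23 × 1.7×10⁻⁴ × 1700 = 0.06647 m
Δh = 0.12168 + 0.11063 + 0.04050 + 0.03564 + 0.06647 = 0.37492 m ≈ 37.5 cm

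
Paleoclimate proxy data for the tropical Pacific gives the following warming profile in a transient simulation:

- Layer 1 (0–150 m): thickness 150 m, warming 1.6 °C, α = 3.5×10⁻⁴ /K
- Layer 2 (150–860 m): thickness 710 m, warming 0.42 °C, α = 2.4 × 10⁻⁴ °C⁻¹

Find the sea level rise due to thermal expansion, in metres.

0.156 m of thermosteric rise

0–150 m: 150 × 3.5×10⁻⁴ × 1.6 = 0.08400 m
Layer 2: 2.4×10⁻⁴ × 710 × 0.42 = 0.071568 m
Δh = 0.08400 + 0.071568 = 0.155568 m ≈ 0.156 m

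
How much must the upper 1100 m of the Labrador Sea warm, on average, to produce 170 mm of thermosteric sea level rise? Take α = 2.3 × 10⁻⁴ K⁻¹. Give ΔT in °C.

ΔT = Δh/(αH) = 0.17 / (2.3×10⁻⁴ × 1100) ≈ 0.6719 °C

ΔT ≈ 0.67 °C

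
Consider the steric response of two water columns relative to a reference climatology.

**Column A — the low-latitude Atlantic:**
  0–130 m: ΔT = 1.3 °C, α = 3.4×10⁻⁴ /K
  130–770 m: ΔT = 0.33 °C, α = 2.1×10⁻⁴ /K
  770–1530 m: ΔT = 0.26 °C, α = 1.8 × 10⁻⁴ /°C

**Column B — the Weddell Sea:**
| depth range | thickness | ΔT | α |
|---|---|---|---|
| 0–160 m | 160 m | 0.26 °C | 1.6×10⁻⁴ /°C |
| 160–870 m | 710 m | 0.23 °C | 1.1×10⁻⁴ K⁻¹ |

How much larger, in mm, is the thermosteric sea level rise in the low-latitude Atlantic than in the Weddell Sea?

A 0–130 m: 3.4×10⁻⁴ × 1.3 × 130 = 0.05746 m
A Layer 2: 640 × 0.33 × 2.1×10⁻⁴ = 0.044352 m
A Layer 3: 0.26 × 760 × 1.8×10⁻⁴ = 0.035568 m
A total: 0.13738 m
B 0–160 m: 160 × 1.6×10⁻⁴ × 0.26 = 0.006656 m
B Layer 2: 1.1×10⁻⁴ × 710 × 0.23 = 0.017963 m
B total: 0.024619 m
Difference: 0.13738 − 0.024619 = 0.112761 m

110 mm larger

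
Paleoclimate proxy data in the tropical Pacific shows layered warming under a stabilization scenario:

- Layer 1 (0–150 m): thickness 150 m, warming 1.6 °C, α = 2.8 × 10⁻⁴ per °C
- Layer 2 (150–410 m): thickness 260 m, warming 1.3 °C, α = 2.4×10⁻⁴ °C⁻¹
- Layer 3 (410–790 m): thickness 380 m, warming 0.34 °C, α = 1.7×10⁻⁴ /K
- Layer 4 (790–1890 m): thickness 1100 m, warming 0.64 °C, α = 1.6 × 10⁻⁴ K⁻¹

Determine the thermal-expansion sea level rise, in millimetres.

Δh ≈ 280 mm

1.6 × 2.8×10⁻⁴ × 150 = 0.06720 m
150–410 m: 260 × 1.3 × 2.4×10⁻⁴ = 0.08112 m
1.7×10⁻⁴ × 0.34 × 380 = 0.021964 m
1100 × 0.64 × 1.6×10⁻⁴ = 0.11264 m
Δh = 0.06720 + 0.08112 + 0.021964 + 0.11264 = 0.282924 m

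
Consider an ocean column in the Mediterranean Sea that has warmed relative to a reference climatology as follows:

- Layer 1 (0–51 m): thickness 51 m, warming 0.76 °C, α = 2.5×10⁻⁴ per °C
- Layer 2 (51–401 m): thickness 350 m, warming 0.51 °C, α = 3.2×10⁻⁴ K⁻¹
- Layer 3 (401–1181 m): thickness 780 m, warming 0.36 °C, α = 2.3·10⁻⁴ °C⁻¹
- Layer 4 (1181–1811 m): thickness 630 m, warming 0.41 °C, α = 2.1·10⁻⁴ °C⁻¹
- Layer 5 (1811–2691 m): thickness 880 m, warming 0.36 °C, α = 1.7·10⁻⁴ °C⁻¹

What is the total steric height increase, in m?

Layer 1: 0.76 × 2.5×10⁻⁴ × 51 = 0.00969 m
350 × 3.2×10⁻⁴ × 0.51 = 0.05712 m
401–1181 m: 780 × 2.3×10⁻⁴ × 0.36 = 0.064584 m
Layer 4: 630 × 2.1×10⁻⁴ × 0.41 = 0.054243 m
Layer 5: 0.36 × 880 × 1.7×10⁻⁴ = 0.053856 m
Δh = 0.00969 + 0.05712 + 0.064584 + 0.054243 + 0.053856 = 0.239493 m ≈ 0.239 m

Δh = 0.239 m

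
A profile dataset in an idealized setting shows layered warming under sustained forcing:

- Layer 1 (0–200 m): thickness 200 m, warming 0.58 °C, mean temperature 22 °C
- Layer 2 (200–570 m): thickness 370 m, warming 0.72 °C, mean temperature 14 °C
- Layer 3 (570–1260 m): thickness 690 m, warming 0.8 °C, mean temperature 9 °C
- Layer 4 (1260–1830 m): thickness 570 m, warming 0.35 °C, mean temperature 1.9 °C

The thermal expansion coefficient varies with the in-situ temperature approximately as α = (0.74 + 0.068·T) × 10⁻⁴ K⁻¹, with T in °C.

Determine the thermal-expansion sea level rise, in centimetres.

Layer 1: α = (0.74 + 0.068×22)×10⁻⁴ = 2.236×10⁻⁴ K⁻¹
Layer 2: α = (0.74 + 0.068×14)×10⁻⁴ = 1.692×10⁻⁴ K⁻¹
Layer 3: α = (0.74 + 0.068×9)×10⁻⁴ = 1.352×10⁻⁴ K⁻¹
Layer 4: α = (0.74 + 0.068×1.9)×10⁻⁴ = 0.8692×10⁻⁴ K⁻¹
2.236×10⁻⁴ × 0.58 × 200 = 0.0259376 m
Layer 2: 370 × 0.72 × 1.692×10⁻⁴ = 0.04507488 m
570–1260 m: 690 × 1.352×10⁻⁴ × 0.8 = 0.0746304 m
Layer 4: 0.8692×10⁻⁴ × 570 × 0.35 = 0.01734054 m
Δh = 0.0259376 + 0.04507488 + 0.0746304 + 0.01734054 = 0.16298342 m

16.3 cm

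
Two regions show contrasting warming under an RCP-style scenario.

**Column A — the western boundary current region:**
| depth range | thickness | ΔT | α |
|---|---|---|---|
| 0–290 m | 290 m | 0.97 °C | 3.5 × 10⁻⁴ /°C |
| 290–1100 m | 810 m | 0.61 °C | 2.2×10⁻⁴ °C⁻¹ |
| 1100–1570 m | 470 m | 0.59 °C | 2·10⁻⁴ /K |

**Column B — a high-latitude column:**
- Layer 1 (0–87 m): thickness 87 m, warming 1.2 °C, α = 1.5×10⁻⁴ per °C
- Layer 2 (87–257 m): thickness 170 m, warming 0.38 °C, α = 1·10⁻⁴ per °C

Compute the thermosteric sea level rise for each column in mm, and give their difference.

Δh_A ≈ 263 mm, Δh_B ≈ 22.1 mm; difference ≈ 240 mm

A Layer 1: 3.5×10⁻⁴ × 0.97 × 290 = 0.098455 m
A Layer 2: 2.2×10⁻⁴ × 0.61 × 810 = 0.108702 m
A 2×10⁻⁴ × 0.59 × 470 = 0.05546 m
A total: 0.262617 m
B 0–87 m: 1.2 × 87 × 1.5×10⁻⁴ = 0.01566 m
B 170 × 1×10⁻⁴ × 0.38 = 0.00646 m
B total: 0.02212 m
Difference: 0.262617 − 0.02212 = 0.240497 m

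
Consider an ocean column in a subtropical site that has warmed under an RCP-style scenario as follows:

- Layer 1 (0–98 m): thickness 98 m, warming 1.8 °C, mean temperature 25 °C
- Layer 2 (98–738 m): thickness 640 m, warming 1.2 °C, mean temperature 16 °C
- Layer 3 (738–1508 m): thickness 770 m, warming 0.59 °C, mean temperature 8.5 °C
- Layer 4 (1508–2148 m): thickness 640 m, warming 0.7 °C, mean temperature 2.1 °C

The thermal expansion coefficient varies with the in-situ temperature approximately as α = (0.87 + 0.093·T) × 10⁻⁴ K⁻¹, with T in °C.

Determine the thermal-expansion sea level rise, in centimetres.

Layer 1: α = (0.87 + 0.093×25)×10⁻⁴ = 3.195×10⁻⁴ K⁻¹
Layer 2: α = (0.87 + 0.093×16)×10⁻⁴ = 2.358×10⁻⁴ K⁻¹
Layer 3: α = (0.87 + 0.093×8.5)×10⁻⁴ = 1.6605×10⁻⁴ K⁻¹
Layer 4: α = (0.87 + 0.093×2.1)×10⁻⁴ = 1.0653×10⁻⁴ K⁻¹
3.195×10⁻⁴ × 1.8 × 98 = 0.0563598 m
Layer 2: 1.2 × 640 × 2.358×10⁻⁴ = 0.1810944 m
Layer 3: 0.59 × 1.6605×10⁻⁴ × 770 = 0.075436515 m
1508–2148 m: 640 × 0.7 × 1.0653×10⁻⁴ = 0.04772544 m
Δh = 0.0563598 + 0.1810944 + 0.075436515 + 0.04772544 = 0.360616155 m

36.1 cm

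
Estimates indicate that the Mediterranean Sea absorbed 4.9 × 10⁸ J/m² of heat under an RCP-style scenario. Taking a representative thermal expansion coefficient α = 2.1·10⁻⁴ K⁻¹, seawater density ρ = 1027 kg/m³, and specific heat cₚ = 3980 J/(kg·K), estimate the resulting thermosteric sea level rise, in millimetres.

Δh = αQ/(ρcₚ) = 2.1×10⁻⁴ × 4.9×10⁸ / (1027 × 3980) ≈ 0.025175 m

25 mm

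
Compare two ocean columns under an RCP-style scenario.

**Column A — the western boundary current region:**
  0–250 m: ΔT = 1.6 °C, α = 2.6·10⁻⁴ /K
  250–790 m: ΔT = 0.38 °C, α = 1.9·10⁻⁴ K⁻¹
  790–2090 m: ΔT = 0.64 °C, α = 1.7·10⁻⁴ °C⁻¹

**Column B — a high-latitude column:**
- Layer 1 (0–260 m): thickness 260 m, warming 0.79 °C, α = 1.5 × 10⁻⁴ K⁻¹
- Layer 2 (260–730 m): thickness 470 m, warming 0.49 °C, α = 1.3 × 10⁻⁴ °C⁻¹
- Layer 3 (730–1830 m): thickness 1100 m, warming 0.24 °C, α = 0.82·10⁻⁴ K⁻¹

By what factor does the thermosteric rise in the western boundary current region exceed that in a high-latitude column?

A 0–250 m: 1.6 × 250 × 2.6×10⁻⁴ = 0.10400 m
A Layer 2: 0.38 × 1.9×10⁻⁴ × 540 = 0.038988 m
A 790–2090 m: 1.7×10⁻⁴ × 1300 × 0.64 = 0.14144 m
A total: 0.284428 m
B Layer 1: 0.79 × 1.5×10⁻⁴ × 260 = 0.03081 m
B Layer 2: 470 × 1.3×10⁻⁴ × 0.49 = 0.029939 m
B Layer 3: 0.82×10⁻⁴ × 0.24 × 1100 = 0.021648 m
B total: 0.082397 m
Ratio: 0.284428 / 0.082397 ≈ 3.452

≈ 3.5×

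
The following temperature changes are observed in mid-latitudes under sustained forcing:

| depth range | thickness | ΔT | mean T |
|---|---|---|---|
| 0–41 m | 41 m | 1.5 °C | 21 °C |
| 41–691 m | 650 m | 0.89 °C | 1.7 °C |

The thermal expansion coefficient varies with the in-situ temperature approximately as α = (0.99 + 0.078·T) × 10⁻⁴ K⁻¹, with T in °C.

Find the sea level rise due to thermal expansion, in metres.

Δh = 0.0811 m

Layer 1: α = (0.99 + 0.078×21)×10⁻⁴ = 2.628×10⁻⁴ K⁻¹
Layer 2: α = (0.99 + 0.078×1.7)×10⁻⁴ = 1.1226×10⁻⁴ K⁻¹
Layer 1: 41 × 2.628×10⁻⁴ × 1.5 = 0.0161622 m
Layer 2: 0.89 × 650 × 1.1226×10⁻⁴ = 0.06494241 m
Δh = 0.0161622 + 0.06494241 = 0.08110461 m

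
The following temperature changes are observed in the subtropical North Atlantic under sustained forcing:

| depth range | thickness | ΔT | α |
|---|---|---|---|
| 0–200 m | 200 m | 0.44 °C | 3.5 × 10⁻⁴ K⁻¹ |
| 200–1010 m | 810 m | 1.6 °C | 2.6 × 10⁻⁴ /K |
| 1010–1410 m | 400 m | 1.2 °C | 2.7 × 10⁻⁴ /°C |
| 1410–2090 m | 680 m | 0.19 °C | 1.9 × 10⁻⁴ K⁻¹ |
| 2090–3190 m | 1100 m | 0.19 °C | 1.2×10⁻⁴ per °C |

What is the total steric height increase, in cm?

55 cm

0–200 m: 200 × 0.44 × 3.5×10⁻⁴ = 0.03080 m
Layer 2: 1.6 × 2.6×10⁻⁴ × 810 = 0.33696 m
1010–1410 m: 400 × 2.7×10⁻⁴ × 1.2 = 0.12960 m
Layer 4: 680 × 0.19 × 1.9×10⁻⁴ = 0.024548 m
2090–3190 m: 1100 × 0.19 × 1.2×10⁻⁴ = 0.02508 m
Δh = 0.03080 + 0.33696 + 0.12960 + 0.024548 + 0.02508 = 0.546988 m ≈ 55 cm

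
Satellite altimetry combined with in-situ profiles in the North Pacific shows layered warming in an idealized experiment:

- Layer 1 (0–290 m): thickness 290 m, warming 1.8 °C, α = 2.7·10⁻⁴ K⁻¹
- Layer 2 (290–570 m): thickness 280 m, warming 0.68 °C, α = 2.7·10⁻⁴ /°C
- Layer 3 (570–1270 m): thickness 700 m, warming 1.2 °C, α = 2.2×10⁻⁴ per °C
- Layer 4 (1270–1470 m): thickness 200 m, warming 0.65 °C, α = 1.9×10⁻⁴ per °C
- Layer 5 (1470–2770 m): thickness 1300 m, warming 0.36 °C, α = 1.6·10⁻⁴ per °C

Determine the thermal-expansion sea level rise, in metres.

Layer 1: 290 × 1.8 × 2.7×10⁻⁴ = 0.14094 m
290–570 m: 0.68 × 280 × 2.7×10⁻⁴ = 0.051408 m
1.2 × 2.2×10⁻⁴ × 700 = 0.18480 m
1270–1470 m: 1.9×10⁻⁴ × 0.65 × 200 = 0.02470 m
1470–2770 m: 1300 × 0.36 × 1.6×10⁻⁴ = 0.07488 m
Δh = 0.14094 + 0.051408 + 0.18480 + 0.02470 + 0.07488 = 0.476728 m

Δh ≈ 0.48 m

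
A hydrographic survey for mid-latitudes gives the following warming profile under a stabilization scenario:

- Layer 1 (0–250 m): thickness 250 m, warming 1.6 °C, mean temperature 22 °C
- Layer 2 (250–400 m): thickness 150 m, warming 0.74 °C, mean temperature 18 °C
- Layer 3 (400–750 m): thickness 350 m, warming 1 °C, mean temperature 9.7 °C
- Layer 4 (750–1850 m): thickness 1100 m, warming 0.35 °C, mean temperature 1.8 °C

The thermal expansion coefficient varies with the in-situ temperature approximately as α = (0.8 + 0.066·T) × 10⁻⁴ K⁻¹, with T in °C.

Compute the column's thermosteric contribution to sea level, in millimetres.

Layer 1: α = (0.8 + 0.066×22)×10⁻⁴ = 2.252×10⁻⁴ K⁻¹
Layer 2: α = (0.8 + 0.066×18)×10⁻⁴ = 1.988×10⁻⁴ K⁻¹
Layer 3: α = (0.8 + 0.066×9.7)×10⁻⁴ = 1.4402×10⁻⁴ K⁻¹
Layer 4: α = (0.8 + 0.066×1.8)×10⁻⁴ = 0.9188×10⁻⁴ K⁻¹
0–250 m: 2.252×10⁻⁴ × 1.6 × 250 = 0.09008 m
Layer 2: 0.74 × 150 × 1.988×10⁻⁴ = 0.0220668 m
350 × 1 × 1.4402×10⁻⁴ = 0.050407 m
Layer 4: 1100 × 0.9188×10⁻⁴ × 0.35 = 0.0353738 m
Δh = 0.09008 + 0.0220668 + 0.050407 + 0.0353738 = 0.1979276 m

Δh = 198 mm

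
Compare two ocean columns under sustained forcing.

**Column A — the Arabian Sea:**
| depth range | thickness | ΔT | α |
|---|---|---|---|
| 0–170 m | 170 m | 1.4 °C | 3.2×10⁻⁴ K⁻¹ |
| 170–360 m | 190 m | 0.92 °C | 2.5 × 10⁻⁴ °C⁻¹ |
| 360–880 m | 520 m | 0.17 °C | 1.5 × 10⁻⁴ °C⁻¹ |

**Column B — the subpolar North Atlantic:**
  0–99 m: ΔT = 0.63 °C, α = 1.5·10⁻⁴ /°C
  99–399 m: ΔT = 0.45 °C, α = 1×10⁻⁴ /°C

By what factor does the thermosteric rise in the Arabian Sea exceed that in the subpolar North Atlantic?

A 170 × 3.2×10⁻⁴ × 1.4 = 0.07616 m
A 2.5×10⁻⁴ × 190 × 0.92 = 0.04370 m
A 0.17 × 520 × 1.5×10⁻⁴ = 0.01326 m
A total: 0.13312 m
B 0–99 m: 0.63 × 99 × 1.5×10⁻⁴ = 0.0093555 m
B 99–399 m: 1×10⁻⁴ × 300 × 0.45 = 0.01350 m
B total: 0.0228555 m
Ratio: 0.13312 / 0.0228555 ≈ 5.824

≈ 5.82×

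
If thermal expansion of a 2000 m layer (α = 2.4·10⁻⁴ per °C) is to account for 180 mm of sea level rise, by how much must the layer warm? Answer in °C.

ΔT = Δh/(αH) = 0.18 / (2.4×10⁻⁴ × 2000) = 0.3750 °C

about 0.375 °C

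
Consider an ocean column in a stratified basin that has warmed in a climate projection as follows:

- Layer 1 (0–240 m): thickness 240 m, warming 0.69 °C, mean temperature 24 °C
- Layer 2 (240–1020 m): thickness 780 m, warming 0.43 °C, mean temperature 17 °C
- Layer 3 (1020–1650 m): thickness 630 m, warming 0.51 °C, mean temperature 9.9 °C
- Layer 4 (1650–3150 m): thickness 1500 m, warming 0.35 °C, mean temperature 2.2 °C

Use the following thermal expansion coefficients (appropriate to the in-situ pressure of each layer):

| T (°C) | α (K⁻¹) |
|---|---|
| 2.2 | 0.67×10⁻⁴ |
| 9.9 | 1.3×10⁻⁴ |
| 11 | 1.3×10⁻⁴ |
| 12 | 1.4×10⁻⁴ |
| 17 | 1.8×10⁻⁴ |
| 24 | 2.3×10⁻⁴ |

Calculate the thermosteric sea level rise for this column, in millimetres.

Layer 1 at 24 °C → α = 2.3×10⁻⁴ K⁻¹
Layer 2 at 17 °C → α = 1.8×10⁻⁴ K⁻¹
Layer 3 at 9.9 °C → α = 1.3×10⁻⁴ K⁻¹
Layer 4 at 2.2 °C → α = 0.67×10⁻⁴ K⁻¹
Layer 1: 2.3×10⁻⁴ × 240 × 0.69 = 0.038088 m
780 × 1.8×10⁻⁴ × 0.43 = 0.060372 m
Layer 3: 630 × 1.3×10⁻⁴ × 0.51 = 0.041769 m
Layer 4: 0.35 × 1500 × 0.67×10⁻⁴ = 0.035175 m
Δh = 0.038088 + 0.060372 + 0.041769 + 0.035175 = 0.175404 m

Δh ≈ 175 mm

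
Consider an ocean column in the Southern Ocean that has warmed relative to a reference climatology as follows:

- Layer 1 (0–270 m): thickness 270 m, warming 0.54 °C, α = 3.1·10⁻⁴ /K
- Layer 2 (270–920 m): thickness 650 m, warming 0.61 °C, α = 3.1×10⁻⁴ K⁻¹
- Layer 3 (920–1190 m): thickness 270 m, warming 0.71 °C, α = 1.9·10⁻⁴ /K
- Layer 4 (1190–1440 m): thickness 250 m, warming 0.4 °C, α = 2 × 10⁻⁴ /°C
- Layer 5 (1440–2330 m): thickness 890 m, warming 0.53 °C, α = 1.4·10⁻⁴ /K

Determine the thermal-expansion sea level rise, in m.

0.291 m of thermosteric rise

0–270 m: 0.54 × 270 × 3.1×10⁻⁴ = 0.045198 m
270–920 m: 0.61 × 650 × 3.1×10⁻⁴ = 0.122915 m
0.71 × 1.9×10⁻⁴ × 270 = 0.036423 m
0.4 × 250 × 2×10⁻⁴ = 0.02000 m
1440–2330 m: 890 × 0.53 × 1.4×10⁻⁴ = 0.066038 m
Δh = 0.045198 + 0.122915 + 0.036423 + 0.02000 + 0.066038 = 0.290574 m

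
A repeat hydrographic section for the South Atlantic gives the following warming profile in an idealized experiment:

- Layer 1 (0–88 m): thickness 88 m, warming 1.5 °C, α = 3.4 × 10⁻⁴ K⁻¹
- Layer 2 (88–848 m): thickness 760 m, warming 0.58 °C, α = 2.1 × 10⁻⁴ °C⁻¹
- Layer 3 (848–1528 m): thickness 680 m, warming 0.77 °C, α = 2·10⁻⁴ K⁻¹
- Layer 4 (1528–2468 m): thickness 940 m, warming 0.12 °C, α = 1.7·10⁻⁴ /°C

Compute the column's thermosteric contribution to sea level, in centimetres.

26 cm of thermosteric rise

Layer 1: 88 × 3.4×10⁻⁴ × 1.5 = 0.04488 m
Layer 2: 760 × 0.58 × 2.1×10⁻⁴ = 0.092568 m
Layer 3: 680 × 2×10⁻⁴ × 0.77 = 0.10472 m
1528–2468 m: 940 × 1.7×10⁻⁴ × 0.12 = 0.019176 m
Δh = 0.04488 + 0.092568 + 0.10472 + 0.019176 = 0.261344 m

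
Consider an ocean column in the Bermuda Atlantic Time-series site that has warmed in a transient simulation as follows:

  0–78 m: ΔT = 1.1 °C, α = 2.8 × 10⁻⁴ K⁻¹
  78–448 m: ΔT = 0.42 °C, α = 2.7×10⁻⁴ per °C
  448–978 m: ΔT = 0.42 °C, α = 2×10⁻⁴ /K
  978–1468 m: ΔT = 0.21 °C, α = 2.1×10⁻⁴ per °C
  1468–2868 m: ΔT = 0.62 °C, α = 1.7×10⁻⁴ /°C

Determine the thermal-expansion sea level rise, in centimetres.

0–78 m: 78 × 2.8×10⁻⁴ × 1.1 = 0.024024 m
78–448 m: 0.42 × 370 × 2.7×10⁻⁴ = 0.041958 m
2×10⁻⁴ × 530 × 0.42 = 0.04452 m
0.21 × 2.1×10⁻⁴ × 490 = 0.021609 m
1468–2868 m: 0.62 × 1.7×10⁻⁴ × 1400 = 0.14756 m
Δh = 0.024024 + 0.041958 + 0.04452 + 0.021609 + 0.14756 = 0.279671 m ≈ 28 cm

28 cm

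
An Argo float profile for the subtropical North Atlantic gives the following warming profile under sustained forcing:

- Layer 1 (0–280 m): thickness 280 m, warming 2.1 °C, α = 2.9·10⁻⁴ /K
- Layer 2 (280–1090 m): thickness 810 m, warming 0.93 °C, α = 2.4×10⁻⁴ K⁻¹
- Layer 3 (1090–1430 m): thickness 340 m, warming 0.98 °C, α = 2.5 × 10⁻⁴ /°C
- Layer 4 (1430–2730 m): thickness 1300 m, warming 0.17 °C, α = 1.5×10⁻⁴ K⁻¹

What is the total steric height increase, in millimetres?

2.9×10⁻⁴ × 280 × 2.1 = 0.17052 m
2.4×10⁻⁴ × 0.93 × 810 = 0.180792 m
Layer 3: 2.5×10⁻⁴ × 340 × 0.98 = 0.08330 m
Layer 4: 0.17 × 1.5×10⁻⁴ × 1300 = 0.03315 m
Δh = 0.17052 + 0.180792 + 0.08330 + 0.03315 = 0.467762 m ≈ 468 mm

Δh ≈ 468 mm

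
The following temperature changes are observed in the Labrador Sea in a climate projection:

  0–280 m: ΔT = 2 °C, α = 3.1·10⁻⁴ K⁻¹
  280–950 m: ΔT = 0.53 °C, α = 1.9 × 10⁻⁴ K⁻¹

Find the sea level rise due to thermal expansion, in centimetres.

Layer 1: 280 × 3.1×10⁻⁴ × 2 = 0.17360 m
280–950 m: 1.9×10⁻⁴ × 670 × 0.53 = 0.067469 m
Δh = 0.17360 + 0.067469 = 0.241069 m

Δh ≈ 24.1 cm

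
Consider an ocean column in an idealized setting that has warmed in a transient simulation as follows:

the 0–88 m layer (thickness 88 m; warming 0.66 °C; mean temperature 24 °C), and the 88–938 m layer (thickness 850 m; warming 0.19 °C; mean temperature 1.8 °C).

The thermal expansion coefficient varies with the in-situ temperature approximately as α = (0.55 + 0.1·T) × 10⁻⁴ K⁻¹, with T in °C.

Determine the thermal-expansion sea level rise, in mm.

Layer 1: α = (0.55 + 0.1×24)×10⁻⁴ = 2.95×10⁻⁴ K⁻¹
Layer 2: α = (0.55 + 0.1×1.8)×10⁻⁴ = 0.73×10⁻⁴ K⁻¹
0–88 m: 2.95×10⁻⁴ × 0.66 × 88 = 0.0171336 m
850 × 0.73×10⁻⁴ × 0.19 = 0.0117895 m
Δh = 0.0171336 + 0.0117895 = 0.0289231 m

Δh ≈ 29 mm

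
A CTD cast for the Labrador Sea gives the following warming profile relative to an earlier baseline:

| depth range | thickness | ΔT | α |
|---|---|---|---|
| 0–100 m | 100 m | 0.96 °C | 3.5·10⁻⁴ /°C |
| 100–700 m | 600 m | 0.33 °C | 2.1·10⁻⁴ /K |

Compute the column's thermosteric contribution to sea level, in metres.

Layer 1: 3.5×10⁻⁴ × 0.96 × 100 = 0.03360 m
2.1×10⁻⁴ × 0.33 × 600 = 0.04158 m
Δh = 0.03360 + 0.04158 = 0.07518 m ≈ 0.0752 m

about 0.0752 m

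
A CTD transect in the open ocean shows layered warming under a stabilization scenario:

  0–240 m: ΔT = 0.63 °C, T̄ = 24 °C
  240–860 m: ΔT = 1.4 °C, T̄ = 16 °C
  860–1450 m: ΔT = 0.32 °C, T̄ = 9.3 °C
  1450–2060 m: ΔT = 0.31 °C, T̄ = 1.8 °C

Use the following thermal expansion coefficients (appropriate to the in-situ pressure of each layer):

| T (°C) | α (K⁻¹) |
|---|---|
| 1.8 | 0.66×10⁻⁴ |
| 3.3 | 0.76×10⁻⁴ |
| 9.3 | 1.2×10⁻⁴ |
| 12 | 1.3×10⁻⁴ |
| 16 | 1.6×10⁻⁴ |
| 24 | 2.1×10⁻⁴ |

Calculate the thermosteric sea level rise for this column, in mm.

Layer 1 at 24 °C → α = 2.1×10⁻⁴ K⁻¹
Layer 2 at 16 °C → α = 1.6×10⁻⁴ K⁻¹
Layer 3 at 9.3 °C → α = 1.2×10⁻⁴ K⁻¹
Layer 4 at 1.8 °C → α = 0.66×10⁻⁴ K⁻¹
0–240 m: 0.63 × 2.1×10⁻⁴ × 240 = 0.031752 m
Layer 2: 620 × 1.6×10⁻⁴ × 1.4 = 0.13888 m
Layer 3: 590 × 0.32 × 1.2×10⁻⁴ = 0.022656 m
0.31 × 610 × 0.66×10⁻⁴ = 0.0124806 m
Δh = 0.031752 + 0.13888 + 0.022656 + 0.0124806 = 0.2057686 m ≈ 206 mm

206 mm of thermosteric rise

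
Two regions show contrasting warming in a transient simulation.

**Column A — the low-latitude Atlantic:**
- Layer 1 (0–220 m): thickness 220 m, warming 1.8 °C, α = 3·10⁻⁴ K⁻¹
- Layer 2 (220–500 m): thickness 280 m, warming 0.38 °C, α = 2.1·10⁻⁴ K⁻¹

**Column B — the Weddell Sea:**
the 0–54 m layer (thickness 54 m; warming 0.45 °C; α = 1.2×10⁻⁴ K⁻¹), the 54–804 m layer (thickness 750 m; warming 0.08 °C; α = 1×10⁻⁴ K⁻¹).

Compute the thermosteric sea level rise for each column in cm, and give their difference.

A 0–220 m: 220 × 3×10⁻⁴ × 1.8 = 0.11880 m
A 280 × 2.1×10⁻⁴ × 0.38 = 0.022344 m
A total: 0.141144 m
B Layer 1: 54 × 0.45 × 1.2×10⁻⁴ = 0.002916 m
B Layer 2: 0.08 × 1×10⁻⁴ × 750 = 0.00600 m
B total: 0.008916 m
Difference: 0.141144 − 0.008916 = 0.132228 m

Δh_A ≈ 14.1 cm, Δh_B ≈ 0.892 cm; difference ≈ 13.2 cm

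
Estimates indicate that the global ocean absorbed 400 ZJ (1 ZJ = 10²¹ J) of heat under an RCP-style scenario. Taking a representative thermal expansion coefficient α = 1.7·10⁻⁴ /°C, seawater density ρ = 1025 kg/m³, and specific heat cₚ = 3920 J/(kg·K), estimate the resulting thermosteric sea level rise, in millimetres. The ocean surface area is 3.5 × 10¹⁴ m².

Per unit area: Q = 400×10²¹ / (3.5×10¹⁴) ≈ 1.143×10⁹ J/m²
Δh = αQ/(ρcₚ) = 1.7×10⁻⁴ × 1.143×10⁹ / (1025 × 3920) ≈ 0.04836 m

48.4 mm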